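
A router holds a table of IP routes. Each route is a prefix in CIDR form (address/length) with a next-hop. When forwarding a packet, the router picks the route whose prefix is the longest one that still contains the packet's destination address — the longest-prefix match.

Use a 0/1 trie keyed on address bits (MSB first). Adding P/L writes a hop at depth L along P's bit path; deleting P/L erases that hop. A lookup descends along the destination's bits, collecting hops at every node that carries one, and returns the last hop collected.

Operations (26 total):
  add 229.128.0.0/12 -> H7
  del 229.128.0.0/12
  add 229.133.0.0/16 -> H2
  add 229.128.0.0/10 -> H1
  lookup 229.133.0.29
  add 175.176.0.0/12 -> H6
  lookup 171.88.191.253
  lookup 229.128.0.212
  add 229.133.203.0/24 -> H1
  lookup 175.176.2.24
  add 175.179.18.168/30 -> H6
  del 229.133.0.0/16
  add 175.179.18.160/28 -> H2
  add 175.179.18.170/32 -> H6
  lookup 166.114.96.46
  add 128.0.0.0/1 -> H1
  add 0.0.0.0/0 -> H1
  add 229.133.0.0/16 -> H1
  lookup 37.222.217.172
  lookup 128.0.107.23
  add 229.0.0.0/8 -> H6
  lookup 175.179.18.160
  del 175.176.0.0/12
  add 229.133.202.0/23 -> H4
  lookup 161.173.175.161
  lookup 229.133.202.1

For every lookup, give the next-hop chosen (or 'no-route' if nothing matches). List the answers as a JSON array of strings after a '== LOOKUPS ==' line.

Trace:
  + 229.128.0.0/12 (H7) depth=12
  del 229.128.0.0/12 (clear depth 12)
  + 229.133.0.0/16 (H2) depth=16
  + 229.128.0.0/10 (H1) depth=10
  Q 229.133.0.29: descend 1110010110000101 ; hops seen [H1,H2] ; pick H2
  + 175.176.0.0/12 (H6) depth=12
  Q 171.88.191.253: descend 10101 ; hops seen [∅] ; pick no-route
  Q 229.128.0.212: descend 1110010110000 ; hops seen [H1] ; pick H1
  + 229.133.203.0/24 (H1) depth=24
  Q 175.176.2.24: descend 101011111011 ; hops seen [H6] ; pick H6
  + 175.179.18.168/30 (H6) depth=30
  del 229.133.0.0/16 (clear depth 16)
  + 175.179.18.160/28 (H2) depth=28
  + 175.179.18.170/32 (H6) depth=32
  Q 166.114.96.46: descend 1010 ; hops seen [∅] ; pick no-route
  + 128.0.0.0/1 (H1) depth=1
  + 0.0.0.0/0 (H1) depth=0
  + 229.133.0.0/16 (H1) depth=16
  Q 37.222.217.172: descend ε ; hops seen [H1] ; pick H1
  Q 128.0.107.23: descend 10 ; hops seen [H1,H1] ; pick H1
  + 229.0.0.0/8 (H6) depth=8
  Q 175.179.18.160: descend 1010111110110011000100101010 ; hops seen [H1,H1,H6,H2] ; pick H2
  del 175.176.0.0/12 (clear depth 12)
  + 229.133.202.0/23 (H4) depth=23
  Q 161.173.175.161: descend 1010 ; hops seen [H1,H1] ; pick H1
  Q 229.133.202.1: descend 11100101100001011100101 ; hops seen [H1,H1,H6,H1,H1,H4] ; pick H4

== LOOKUPS ==
["H2","no-route","H1","H6","no-route","H1","H1","H2","H1","H4"]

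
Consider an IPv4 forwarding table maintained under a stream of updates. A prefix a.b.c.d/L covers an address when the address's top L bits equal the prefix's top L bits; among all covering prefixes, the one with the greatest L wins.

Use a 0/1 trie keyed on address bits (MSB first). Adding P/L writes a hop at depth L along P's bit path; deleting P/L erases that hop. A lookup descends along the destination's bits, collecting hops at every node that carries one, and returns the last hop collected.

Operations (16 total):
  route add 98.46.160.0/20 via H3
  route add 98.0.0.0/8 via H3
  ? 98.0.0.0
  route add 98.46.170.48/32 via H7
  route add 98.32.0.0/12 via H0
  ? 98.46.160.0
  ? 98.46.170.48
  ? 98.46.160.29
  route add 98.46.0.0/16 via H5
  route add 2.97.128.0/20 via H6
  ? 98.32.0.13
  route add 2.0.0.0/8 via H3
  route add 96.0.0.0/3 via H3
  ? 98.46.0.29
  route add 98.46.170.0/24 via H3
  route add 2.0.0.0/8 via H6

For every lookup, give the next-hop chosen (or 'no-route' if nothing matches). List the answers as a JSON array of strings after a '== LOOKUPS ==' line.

Apply in order:
  add 98.46.160.0/20 -> H3 at depth 20
  add 98.0.0.0/8 -> H3 at depth 8
  ? 98.0.0.0  path d0:-→d1:-→d2:-→d3:-→d4:-→d5:-→d6:-→d7:-→d8:H3→d9:-→d10:-  best=H3
  add 98.46.170.48/32 -> H7 at depth 32
  add 98.32.0.0/12 -> H0 at depth 12
  ? 98.46.160.0  path d0:-→d1:-→d2:-→d3:-→d4:-→d5:-→d6:-→d7:-→d8:H3→d9:-→d10:-→d11:-→d12:H0→d13:-→d14:-→d15:-→d16:-→d17:-→d18:-→d19:-→d20:H3  best=H3
  ? 98.46.170.48  path d0:-→d1:-→d2:-→d3:-→d4:-→d5:-→d6:-→d7:-→d8:H3→d9:-→d10:-→d11:-→d12:H0→d13:-→d14:-→d15:-→d16:-→d17:-→d18:-→d19:-→d20:H3→d21:-→d22:-→d23:-→d24:-→d25:-→d26:-→d27:-→d28:-→d29:-→d30:-→d31:-→d32:H7  best=H7
  ? 98.46.160.29  path d0:-→d1:-→d2:-→d3:-→d4:-→d5:-→d6:-→d7:-→d8:H3→d9:-→d10:-→d11:-→d12:H0→d13:-→d14:-→d15:-→d16:-→d17:-→d18:-→d19:-→d20:H3  best=H3
  add 98.46.0.0/16 -> H5 at depth 16
  add 2.97.128.0/20 -> H6 at depth 20
  ? 98.32.0.13  path d0:-→d1:-→d2:-→d3:-→d4:-→d5:-→d6:-→d7:-→d8:H3→d9:-→d10:-→d11:-→d12:H0  best=H0
  add 2.0.0.0/8 -> H3 at depth 8
  add 96.0.0.0/3 -> H3 at depth 3
  ? 98.46.0.29  path d0:-→d1:-→d2:-→d3:H3→d4:-→d5:-→d6:-→d7:-→d8:H3→d9:-→d10:-→d11:-→d12:H0→d13:-→d14:-→d15:-→d16:H5  best=H5
  add 98.46.170.0/24 -> H3 at depth 24
  add 2.0.0.0/8 -> H6 at depth 8

== LOOKUPS ==
["H3","H3","H7","H3","H0","H5"]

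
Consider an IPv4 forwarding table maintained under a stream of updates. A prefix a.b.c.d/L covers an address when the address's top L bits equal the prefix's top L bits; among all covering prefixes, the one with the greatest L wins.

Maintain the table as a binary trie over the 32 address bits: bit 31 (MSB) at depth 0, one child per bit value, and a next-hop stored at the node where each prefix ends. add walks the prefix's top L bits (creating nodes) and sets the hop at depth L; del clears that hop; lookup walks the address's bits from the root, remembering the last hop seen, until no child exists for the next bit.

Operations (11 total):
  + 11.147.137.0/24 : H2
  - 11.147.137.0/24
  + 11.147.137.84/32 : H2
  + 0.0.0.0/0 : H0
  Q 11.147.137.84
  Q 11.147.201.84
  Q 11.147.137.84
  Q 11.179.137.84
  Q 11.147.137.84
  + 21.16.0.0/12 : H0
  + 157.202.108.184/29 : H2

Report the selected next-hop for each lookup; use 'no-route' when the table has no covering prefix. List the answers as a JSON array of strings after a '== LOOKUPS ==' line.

Process each operation:
  + 11.147.137.0/24 (H2) depth=24
  del 11.147.137.0/24 (clear depth 24)
  + 11.147.137.84/32 (H2) depth=32
  + 0.0.0.0/0 (H0) depth=0
  Q 11.147.137.84: descend 00001011100100111000100101010100 ; hops seen [H0,H2] ; pick H2
  Q 11.147.201.84: descend 00001011100100111 ; hops seen [H0] ; pick H0
  Q 11.147.137.84: descend 00001011100100111000100101010100 ; hops seen [H0,H2] ; pick H2
  Q 11.179.137.84: descend 0000101110 ; hops seen [H0] ; pick H0
  Q 11.147.137.84: descend 00001011100100111000100101010100 ; hops seen [H0,H2] ; pick H2
  + 21.16.0.0/12 (H0) depth=12
  + 157.202.108.184/29 (H2) depth=29

== LOOKUPS ==
["H2","H0","H2","H0","H2"]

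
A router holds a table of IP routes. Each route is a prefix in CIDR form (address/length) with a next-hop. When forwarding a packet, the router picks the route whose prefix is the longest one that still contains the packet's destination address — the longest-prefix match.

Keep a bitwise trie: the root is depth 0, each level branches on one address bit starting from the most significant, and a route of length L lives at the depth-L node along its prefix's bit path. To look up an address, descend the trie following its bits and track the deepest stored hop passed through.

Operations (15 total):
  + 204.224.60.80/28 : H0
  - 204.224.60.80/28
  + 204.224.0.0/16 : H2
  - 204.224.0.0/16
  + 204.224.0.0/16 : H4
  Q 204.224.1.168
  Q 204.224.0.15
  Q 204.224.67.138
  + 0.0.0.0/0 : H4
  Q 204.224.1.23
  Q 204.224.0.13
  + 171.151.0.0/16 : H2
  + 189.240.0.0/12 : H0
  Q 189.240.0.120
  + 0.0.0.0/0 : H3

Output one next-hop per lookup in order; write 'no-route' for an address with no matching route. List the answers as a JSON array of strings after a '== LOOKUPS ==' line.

Trace:
  + 204.224.60.80/28 (H0) depth=28
  - 204.224.60.80/28 clear@28
  + 204.224.0.0/16 (H2) depth=16
  - 204.224.0.0/16 clear@16
  + 204.224.0.0/16 (H4) depth=16
  Q 204.224.1.168: descend 110011001110000000 ; hops seen [H4] ; pick H4
  Q 204.224.0.15: descend 110011001110000000 ; hops seen [H4] ; pick H4
  Q 204.224.67.138: descend 11001100111000000 ; hops seen [H4] ; pick H4
  + 0.0.0.0/0 (H4) depth=0
  Q 204.224.1.23: descend 110011001110000000 ; hops seen [H4,H4] ; pick H4
  Q 204.224.0.13: descend 110011001110000000 ; hops seen [H4,H4] ; pick H4
  + 171.151.0.0/16 (H2) depth=16
  + 189.240.0.0/12 (H0) depth=12
  Q 189.240.0.120: descend 101111011111 ; hops seen [H4,H0] ; pick H0
  + 0.0.0.0/0 (H3) depth=0

== LOOKUPS ==
["H4","H4","H4","H4","H4","H0"]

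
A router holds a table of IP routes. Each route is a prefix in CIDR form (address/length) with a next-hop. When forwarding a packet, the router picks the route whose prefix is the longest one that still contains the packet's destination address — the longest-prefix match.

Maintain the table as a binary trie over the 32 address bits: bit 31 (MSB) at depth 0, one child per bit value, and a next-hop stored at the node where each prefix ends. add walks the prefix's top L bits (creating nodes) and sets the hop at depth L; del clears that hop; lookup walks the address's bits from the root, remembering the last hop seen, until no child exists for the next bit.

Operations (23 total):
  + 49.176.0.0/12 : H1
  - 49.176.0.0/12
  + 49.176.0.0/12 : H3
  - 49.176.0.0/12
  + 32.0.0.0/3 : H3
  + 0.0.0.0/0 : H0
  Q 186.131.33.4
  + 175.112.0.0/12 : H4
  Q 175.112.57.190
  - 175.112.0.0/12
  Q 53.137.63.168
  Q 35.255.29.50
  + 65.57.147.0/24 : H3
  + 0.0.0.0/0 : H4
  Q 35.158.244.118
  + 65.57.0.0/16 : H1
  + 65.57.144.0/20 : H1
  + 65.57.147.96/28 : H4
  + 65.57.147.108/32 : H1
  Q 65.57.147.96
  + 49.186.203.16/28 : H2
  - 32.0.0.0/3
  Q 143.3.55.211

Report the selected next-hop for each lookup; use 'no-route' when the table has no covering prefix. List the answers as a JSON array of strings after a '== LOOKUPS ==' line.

Process each operation:
  add 49.176.0.0/12 -> H1 at depth 12
  - 49.176.0.0/12 clear@12
  add 49.176.0.0/12 -> H3 at depth 12
  - 49.176.0.0/12 clear@12
  add 32.0.0.0/3 -> H3 at depth 3
  add 0.0.0.0/0 -> H0 at depth 0
  lookup 186.131.33.4: bits ε walk d0:H0 -> H0
  add 175.112.0.0/12 -> H4 at depth 12
  lookup 175.112.57.190: bits 101011110111 walk d0:H0→d1:-→d2:-→d3:-→d4:-→d5:-→d6:-→d7:-→d8:-→d9:-→d10:-→d11:-→d12:H4 -> H4
  - 175.112.0.0/12 clear@12
  lookup 53.137.63.168: bits 00110 walk d0:H0→d1:-→d2:-→d3:H3→d4:-→d5:- -> H3
  lookup 35.255.29.50: bits 001 walk d0:H0→d1:-→d2:-→d3:H3 -> H3
  add 65.57.147.0/24 -> H3 at depth 24
  add 0.0.0.0/0 -> H4 at depth 0
  lookup 35.158.244.118: bits 001 walk d0:H4→d1:-→d2:-→d3:H3 -> H3
  add 65.57.0.0/16 -> H1 at depth 16
  add 65.57.144.0/20 -> H1 at depth 20
  add 65.57.147.96/28 -> H4 at depth 28
  add 65.57.147.108/32 -> H1 at depth 32
  lookup 65.57.147.96: bits 0100000100111001100100110110 walk d0:H4→d1:-→d2:-→d3:-→d4:-→d5:-→d6:-→d7:-→d8:-→d9:-→d10:-→d11:-→d12:-→d13:-→d14:-→d15:-→d16:H1→d17:-→d18:-→d19:-→d20:H1→d21:-→d22:-→d23:-→d24:H3→d25:-→d26:-→d27:-→d28:H4 -> H4
  add 49.186.203.16/28 -> H2 at depth 28
  - 32.0.0.0/3 clear@3
  lookup 143.3.55.211: bits 10 walk d0:H4→d1:-→d2:- -> H4

== LOOKUPS ==
["H0","H4","H3","H3","H3","H4","H4"]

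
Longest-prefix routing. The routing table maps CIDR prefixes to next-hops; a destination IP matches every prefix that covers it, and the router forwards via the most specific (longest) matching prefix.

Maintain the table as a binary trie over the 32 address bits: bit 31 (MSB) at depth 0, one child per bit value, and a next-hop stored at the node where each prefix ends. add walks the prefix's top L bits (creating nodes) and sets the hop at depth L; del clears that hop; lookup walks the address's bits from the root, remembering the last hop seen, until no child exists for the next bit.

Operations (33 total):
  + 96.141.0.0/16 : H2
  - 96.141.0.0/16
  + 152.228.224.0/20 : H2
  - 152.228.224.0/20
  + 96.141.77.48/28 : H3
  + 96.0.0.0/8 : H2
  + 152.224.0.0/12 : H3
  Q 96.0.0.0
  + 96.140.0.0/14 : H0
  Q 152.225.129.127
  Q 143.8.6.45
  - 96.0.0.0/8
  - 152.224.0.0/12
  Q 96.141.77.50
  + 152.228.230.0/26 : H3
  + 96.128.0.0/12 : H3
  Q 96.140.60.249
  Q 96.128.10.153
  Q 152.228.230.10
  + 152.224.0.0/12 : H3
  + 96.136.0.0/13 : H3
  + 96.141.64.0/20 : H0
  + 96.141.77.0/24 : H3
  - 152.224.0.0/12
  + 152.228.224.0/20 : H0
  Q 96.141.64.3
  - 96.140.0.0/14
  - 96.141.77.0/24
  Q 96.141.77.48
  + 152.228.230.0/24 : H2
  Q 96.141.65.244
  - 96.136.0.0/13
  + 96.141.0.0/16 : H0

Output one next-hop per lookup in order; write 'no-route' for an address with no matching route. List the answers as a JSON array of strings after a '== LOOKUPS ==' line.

Apply in order:
  + 96.141.0.0/16 (H2) depth=16
  - 96.141.0.0/16 clear@16
  + 152.228.224.0/20 (H2) depth=20
  - 152.228.224.0/20 clear@20
  + 96.141.77.48/28 (H3) depth=28
  + 96.0.0.0/8 (H2) depth=8
  + 152.224.0.0/12 (H3) depth=12
  lookup 96.0.0.0: bits 01100000 walk d0:-→d1:-→d2:-→d3:-→d4:-→d5:-→d6:-→d7:-→d8:H2 -> H2
  + 96.140.0.0/14 (H0) depth=14
  lookup 152.225.129.127: bits 1001100011100 walk d0:-→d1:-→d2:-→d3:-→d4:-→d5:-→d6:-→d7:-→d8:-→d9:-→d10:-→d11:-→d12:H3→d13:- -> H3
  lookup 143.8.6.45: bits 100 walk d0:-→d1:-→d2:-→d3:- -> no-route
  - 96.0.0.0/8 clear@8
  - 152.224.0.0/12 clear@12
  lookup 96.141.77.50: bits 0110000010001101010011010011 walk d0:-→d1:-→d2:-→d3:-→d4:-→d5:-→d6:-→d7:-→d8:-→d9:-→d10:-→d11:-→d12:-→d13:-→d14:H0→d15:-→d16:-→d17:-→d18:-→d19:-→d20:-→d21:-→d22:-→d23:-→d24:-→d25:-→d26:-→d27:-→d28:H3 -> H3
  + 152.228.230.0/26 (H3) depth=26
  + 96.128.0.0/12 (H3) depth=12
  lookup 96.140.60.249: bits 011000001000110 walk d0:-→d1:-→d2:-→d3:-→d4:-→d5:-→d6:-→d7:-→d8:-→d9:-→d10:-→d11:-→d12:H3→d13:-→d14:H0→d15:- -> H0
  lookup 96.128.10.153: bits 011000001000 walk d0:-→d1:-→d2:-→d3:-→d4:-→d5:-→d6:-→d7:-→d8:-→d9:-→d10:-→d11:-→d12:H3 -> H3
  lookup 152.228.230.10: bits 10011000111001001110011000 walk d0:-→d1:-→d2:-→d3:-→d4:-→d5:-→d6:-→d7:-→d8:-→d9:-→d10:-→d11:-→d12:-→d13:-→d14:-→d15:-→d16:-→d17:-→d18:-→d19:-→d20:-→d21:-→d22:-→d23:-→d24:-→d25:-→d26:H3 -> H3
  + 152.224.0.0/12 (H3) depth=12
  + 96.136.0.0/13 (H3) depth=13
  + 96.141.64.0/20 (H0) depth=20
  + 96.141.77.0/24 (H3) depth=24
  - 152.224.0.0/12 clear@12
  + 152.228.224.0/20 (H0) depth=20
  lookup 96.141.64.3: bits 01100000100011010100 walk d0:-→d1:-→d2:-→d3:-→d4:-→d5:-→d6:-→d7:-→d8:-→d9:-→d10:-→d11:-→d12:H3→d13:H3→d14:H0→d15:-→d16:-→d17:-→d18:-→d19:-→d20:H0 -> H0
  - 96.140.0.0/14 clear@14
  - 96.141.77.0/24 clear@24
  lookup 96.141.77.48: bits 0110000010001101010011010011 walk d0:-→d1:-→d2:-→d3:-→d4:-→d5:-→d6:-→d7:-→d8:-→d9:-→d10:-→d11:-→d12:H3→d13:H3→d14:-→d15:-→d16:-→d17:-→d18:-→d19:-→d20:H0→d21:-→d22:-→d23:-→d24:-→d25:-→d26:-→d27:-→d28:H3 -> H3
  + 152.228.230.0/24 (H2) depth=24
  lookup 96.141.65.244: bits 01100000100011010100 walk d0:-→d1:-→d2:-→d3:-→d4:-→d5:-→d6:-→d7:-→d8:-→d9:-→d10:-→d11:-→d12:H3→d13:H3→d14:-→d15:-→d16:-→d17:-→d18:-→d19:-→d20:H0 -> H0
  - 96.136.0.0/13 clear@13
  + 96.141.0.0/16 (H0) depth=16

== LOOKUPS ==
["H2","H3","no-route","H3","H0","H3","H3","H0","H3","H0"]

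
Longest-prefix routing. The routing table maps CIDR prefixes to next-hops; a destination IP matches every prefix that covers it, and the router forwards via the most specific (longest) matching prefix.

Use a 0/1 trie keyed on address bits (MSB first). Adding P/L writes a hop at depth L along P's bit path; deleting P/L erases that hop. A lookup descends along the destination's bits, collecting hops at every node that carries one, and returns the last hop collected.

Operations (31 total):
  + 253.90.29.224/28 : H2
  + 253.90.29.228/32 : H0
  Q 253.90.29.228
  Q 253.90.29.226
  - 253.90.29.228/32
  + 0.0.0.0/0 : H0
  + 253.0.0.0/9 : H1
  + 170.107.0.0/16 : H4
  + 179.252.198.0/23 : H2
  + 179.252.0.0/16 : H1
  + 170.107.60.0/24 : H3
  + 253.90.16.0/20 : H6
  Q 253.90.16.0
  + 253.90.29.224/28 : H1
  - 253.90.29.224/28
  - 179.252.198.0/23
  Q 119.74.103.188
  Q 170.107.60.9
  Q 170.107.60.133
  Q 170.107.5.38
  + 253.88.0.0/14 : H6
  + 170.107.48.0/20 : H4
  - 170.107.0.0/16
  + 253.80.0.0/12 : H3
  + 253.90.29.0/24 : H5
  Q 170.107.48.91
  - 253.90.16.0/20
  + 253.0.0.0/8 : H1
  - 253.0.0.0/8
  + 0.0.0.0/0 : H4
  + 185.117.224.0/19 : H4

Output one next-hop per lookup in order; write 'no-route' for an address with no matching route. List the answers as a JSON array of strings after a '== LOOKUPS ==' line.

Process each operation:
  + 253.90.29.224/28 (H2) depth=28
  + 253.90.29.228/32 (H0) depth=32
  lookup 253.90.29.228: bits 11111101010110100001110111100100 walk d0:-→d1:-→d2:-→d3:-→d4:-→d5:-→d6:-→d7:-→d8:-→d9:-→d10:-→d11:-→d12:-→d13:-→d14:-→d15:-→d16:-→d17:-→d18:-→d19:-→d20:-→d21:-→d22:-→d23:-→d24:-→d25:-→d26:-→d27:-→d28:H2→d29:-→d30:-→d31:-→d32:H0 -> H0
  lookup 253.90.29.226: bits 11111101010110100001110111100 walk d0:-→d1:-→d2:-→d3:-→d4:-→d5:-→d6:-→d7:-→d8:-→d9:-→d10:-→d11:-→d12:-→d13:-→d14:-→d15:-→d16:-→d17:-→d18:-→d19:-→d20:-→d21:-→d22:-→d23:-→d24:-→d25:-→d26:-→d27:-→d28:H2→d29:- -> H2
  - 253.90.29.228/32 clear@32
  + 0.0.0.0/0 (H0) depth=0
  + 253.0.0.0/9 (H1) depth=9
  + 170.107.0.0/16 (H4) depth=16
  + 179.252.198.0/23 (H2) depth=23
  + 179.252.0.0/16 (H1) depth=16
  + 170.107.60.0/24 (H3) depth=24
  + 253.90.16.0/20 (H6) depth=20
  lookup 253.90.16.0: bits 11111101010110100001 walk d0:H0→d1:-→d2:-→d3:-→d4:-→d5:-→d6:-→d7:-→d8:-→d9:H1→d10:-→d11:-→d12:-→d13:-→d14:-→d15:-→d16:-→d17:-→d18:-→d19:-→d20:H6 -> H6
  + 253.90.29.224/28 (H1) depth=28
  - 253.90.29.224/28 clear@28
  - 179.252.198.0/23 clear@23
  lookup 119.74.103.188: bits ε walk d0:H0 -> H0
  lookup 170.107.60.9: bits 101010100110101100111100 walk d0:H0→d1:-→d2:-→d3:-→d4:-→d5:-→d6:-→d7:-→d8:-→d9:-→d10:-→d11:-→d12:-→d13:-→d14:-→d15:-→d16:H4→d17:-→d18:-→d19:-→d20:-→d21:-→d22:-→d23:-→d24:H3 -> H3
  lookup 170.107.60.133: bits 101010100110101100111100 walk d0:H0→d1:-→d2:-→d3:-→d4:-→d5:-→d6:-→d7:-→d8:-→d9:-→d10:-→d11:-→d12:-→d13:-→d14:-→d15:-→d16:H4→d17:-→d18:-→d19:-→d20:-→d21:-→d22:-→d23:-→d24:H3 -> H3
  lookup 170.107.5.38: bits 101010100110101100 walk d0:H0→d1:-→d2:-→d3:-→d4:-→d5:-→d6:-→d7:-→d8:-→d9:-→d10:-→d11:-→d12:-→d13:-→d14:-→d15:-→d16:H4→d17:-→d18:- -> H4
  + 253.88.0.0/14 (H6) depth=14
  + 170.107.48.0/20 (H4) depth=20
  - 170.107.0.0/16 clear@16
  + 253.80.0.0/12 (H3) depth=12
  + 253.90.29.0/24 (H5) depth=24
  lookup 170.107.48.91: bits 10101010011010110011 walk d0:H0→d1:-→d2:-→d3:-→d4:-→d5:-→d6:-→d7:-→d8:-→d9:-→d10:-→d11:-→d12:-→d13:-→d14:-→d15:-→d16:-→d17:-→d18:-→d19:-→d20:H4 -> H4
  - 253.90.16.0/20 clear@20
  + 253.0.0.0/8 (H1) depth=8
  - 253.0.0.0/8 clear@8
  + 0.0.0.0/0 (H4) depth=0
  + 185.117.224.0/19 (H4) depth=19

== LOOKUPS ==
["H0","H2","H6","H0","H3","H3","H4","H4"]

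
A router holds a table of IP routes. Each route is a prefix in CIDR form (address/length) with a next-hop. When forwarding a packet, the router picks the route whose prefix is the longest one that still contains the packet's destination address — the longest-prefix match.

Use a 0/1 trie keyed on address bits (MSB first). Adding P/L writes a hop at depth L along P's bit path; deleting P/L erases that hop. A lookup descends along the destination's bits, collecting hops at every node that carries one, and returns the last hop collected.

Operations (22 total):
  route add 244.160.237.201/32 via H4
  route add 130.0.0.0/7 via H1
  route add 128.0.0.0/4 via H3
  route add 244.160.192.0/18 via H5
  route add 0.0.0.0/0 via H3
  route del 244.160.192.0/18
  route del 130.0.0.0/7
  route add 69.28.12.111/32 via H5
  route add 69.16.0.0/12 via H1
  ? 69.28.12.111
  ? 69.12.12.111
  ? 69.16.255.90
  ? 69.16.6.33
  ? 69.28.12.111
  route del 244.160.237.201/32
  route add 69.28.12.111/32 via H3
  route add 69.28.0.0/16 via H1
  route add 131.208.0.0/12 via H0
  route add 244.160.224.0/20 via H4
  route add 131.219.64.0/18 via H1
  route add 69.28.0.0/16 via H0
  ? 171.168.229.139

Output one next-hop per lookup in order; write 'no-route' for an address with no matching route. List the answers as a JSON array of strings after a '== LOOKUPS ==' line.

Apply in order:
  + 244.160.237.201/32 (H4) depth=32
  + 130.0.0.0/7 (H1) depth=7
  + 128.0.0.0/4 (H3) depth=4
  + 244.160.192.0/18 (H5) depth=18
  + 0.0.0.0/0 (H3) depth=0
  - 244.160.192.0/18 clear@18
  - 130.0.0.0/7 clear@7
  + 69.28.12.111/32 (H5) depth=32
  + 69.16.0.0/12 (H1) depth=12
  lookup 69.28.12.111: bits 01000101000111000000110001101111 walk d0:H3→d1:-→d2:-→d3:-→d4:-→d5:-→d6:-→d7:-→d8:-→d9:-→d10:-→d11:-→d12:H1→d13:-→d14:-→d15:-→d16:-→d17:-→d18:-→d19:-→d20:-→d21:-→d22:-→d23:-→d24:-→d25:-→d26:-→d27:-→d28:-→d29:-→d30:-→d31:-→d32:H5 -> H5
  lookup 69.12.12.111: bits 01000101000 walk d0:H3→d1:-→d2:-→d3:-→d4:-→d5:-→d6:-→d7:-→d8:-→d9:-→d10:-→d11:- -> H3
  lookup 69.16.255.90: bits 010001010001 walk d0:H3→d1:-→d2:-→d3:-→d4:-→d5:-→d6:-→d7:-→d8:-→d9:-→d10:-→d11:-→d12:H1 -> H1
  lookup 69.16.6.33: bits 010001010001 walk d0:H3→d1:-→d2:-→d3:-→d4:-→d5:-→d6:-→d7:-→d8:-→d9:-→d10:-→d11:-→d12:H1 -> H1
  lookup 69.28.12.111: bits 01000101000111000000110001101111 walk d0:H3→d1:-→d2:-→d3:-→d4:-→d5:-→d6:-→d7:-→d8:-→d9:-→d10:-→d11:-→d12:H1→d13:-→d14:-→d15:-→d16:-→d17:-→d18:-→d19:-→d20:-→d21:-→d22:-→d23:-→d24:-→d25:-→d26:-→d27:-→d28:-→d29:-→d30:-→d31:-→d32:H5 -> H5
  - 244.160.237.201/32 clear@32
  + 69.28.12.111/32 (H3) depth=32
  + 69.28.0.0/16 (H1) depth=16
  + 131.208.0.0/12 (H0) depth=12
  + 244.160.224.0/20 (H4) depth=20
  + 131.219.64.0/18 (H1) depth=18
  + 69.28.0.0/16 (H0) depth=16
  lookup 171.168.229.139: bits 10 walk d0:H3→d1:-→d2:- -> H3

== LOOKUPS ==
["H5","H3","H1","H1","H5","H3"]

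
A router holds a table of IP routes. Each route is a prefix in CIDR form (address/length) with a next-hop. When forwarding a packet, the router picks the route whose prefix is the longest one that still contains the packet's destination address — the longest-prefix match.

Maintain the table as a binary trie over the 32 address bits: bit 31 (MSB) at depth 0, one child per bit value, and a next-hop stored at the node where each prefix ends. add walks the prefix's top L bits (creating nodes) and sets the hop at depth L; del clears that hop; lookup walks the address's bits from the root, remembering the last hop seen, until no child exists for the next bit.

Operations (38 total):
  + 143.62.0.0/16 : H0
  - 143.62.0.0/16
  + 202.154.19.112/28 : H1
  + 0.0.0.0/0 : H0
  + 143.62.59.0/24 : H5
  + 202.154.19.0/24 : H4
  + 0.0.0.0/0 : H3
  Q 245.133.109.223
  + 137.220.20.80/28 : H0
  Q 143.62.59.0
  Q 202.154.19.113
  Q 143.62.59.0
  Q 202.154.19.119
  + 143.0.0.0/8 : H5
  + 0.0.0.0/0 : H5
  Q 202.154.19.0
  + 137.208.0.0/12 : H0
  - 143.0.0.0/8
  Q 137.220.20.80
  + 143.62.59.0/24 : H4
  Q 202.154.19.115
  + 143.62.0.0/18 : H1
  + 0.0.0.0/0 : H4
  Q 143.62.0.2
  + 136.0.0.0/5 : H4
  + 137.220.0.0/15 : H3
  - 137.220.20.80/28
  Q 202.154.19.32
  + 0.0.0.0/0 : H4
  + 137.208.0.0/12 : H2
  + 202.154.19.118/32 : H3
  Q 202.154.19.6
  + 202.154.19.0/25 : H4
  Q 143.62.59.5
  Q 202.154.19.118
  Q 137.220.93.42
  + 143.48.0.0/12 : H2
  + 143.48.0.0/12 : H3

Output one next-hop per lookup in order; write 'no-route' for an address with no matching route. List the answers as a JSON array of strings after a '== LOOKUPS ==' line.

Trace:
  add 143.62.0.0/16 -> H0 at depth 16
  del 143.62.0.0/16 (clear depth 16)
  add 202.154.19.112/28 -> H1 at depth 28
  add 0.0.0.0/0 -> H0 at depth 0
  add 143.62.59.0/24 -> H5 at depth 24
  add 202.154.19.0/24 -> H4 at depth 24
  add 0.0.0.0/0 -> H3 at depth 0
  Q 245.133.109.223: descend 11 ; hops seen [H3] ; pick H3
  add 137.220.20.80/28 -> H0 at depth 28
  Q 143.62.59.0: descend 100011110011111000111011 ; hops seen [H3,H5] ; pick H5
  Q 202.154.19.113: descend 1100101010011010000100110111 ; hops seen [H3,H4,H1] ; pick H1
  Q 143.62.59.0: descend 100011110011111000111011 ; hops seen [H3,H5] ; pick H5
  Q 202.154.19.119: descend 1100101010011010000100110111 ; hops seen [H3,H4,H1] ; pick H1
  add 143.0.0.0/8 -> H5 at depth 8
  add 0.0.0.0/0 -> H5 at depth 0
  Q 202.154.19.0: descend 1100101010011010000100110 ; hops seen [H5,H4] ; pick H4
  add 137.208.0.0/12 -> H0 at depth 12
  del 143.0.0.0/8 (clear depth 8)
  Q 137.220.20.80: descend 1000100111011100000101000101 ; hops seen [H5,H0,H0] ; pick H0
  add 143.62.59.0/24 -> H4 at depth 24
  Q 202.154.19.115: descend 1100101010011010000100110111 ; hops seen [H5,H4,H1] ; pick H1
  add 143.62.0.0/18 -> H1 at depth 18
  add 0.0.0.0/0 -> H4 at depth 0
  Q 143.62.0.2: descend 100011110011111000 ; hops seen [H4,H1] ; pick H1
  add 136.0.0.0/5 -> H4 at depth 5
  add 137.220.0.0/15 -> H3 at depth 15
  del 137.220.20.80/28 (clear depth 28)
  Q 202.154.19.32: descend 1100101010011010000100110 ; hops seen [H4,H4] ; pick H4
  add 0.0.0.0/0 -> H4 at depth 0
  add 137.208.0.0/12 -> H2 at depth 12
  add 202.154.19.118/32 -> H3 at depth 32
  Q 202.154.19.6: descend 1100101010011010000100110 ; hops seen [H4,H4] ; pick H4
  add 202.154.19.0/25 -> H4 at depth 25
  Q 143.62.59.5: descend 100011110011111000111011 ; hops seen [H4,H4,H1,H4] ; pick H4
  Q 202.154.19.118: descend 11001010100110100001001101110110 ; hops seen [H4,H4,H4,H1,H3] ; pick H3
  Q 137.220.93.42: descend 10001001110111000 ; hops seen [H4,H4,H2,H3] ; pick H3
  add 143.48.0.0/12 -> H2 at depth 12
  add 143.48.0.0/12 -> H3 at depth 12

== LOOKUPS ==
["H3","H5","H1","H5","H1","H4","H0","H1","H1","H4","H4","H4","H3","H3"]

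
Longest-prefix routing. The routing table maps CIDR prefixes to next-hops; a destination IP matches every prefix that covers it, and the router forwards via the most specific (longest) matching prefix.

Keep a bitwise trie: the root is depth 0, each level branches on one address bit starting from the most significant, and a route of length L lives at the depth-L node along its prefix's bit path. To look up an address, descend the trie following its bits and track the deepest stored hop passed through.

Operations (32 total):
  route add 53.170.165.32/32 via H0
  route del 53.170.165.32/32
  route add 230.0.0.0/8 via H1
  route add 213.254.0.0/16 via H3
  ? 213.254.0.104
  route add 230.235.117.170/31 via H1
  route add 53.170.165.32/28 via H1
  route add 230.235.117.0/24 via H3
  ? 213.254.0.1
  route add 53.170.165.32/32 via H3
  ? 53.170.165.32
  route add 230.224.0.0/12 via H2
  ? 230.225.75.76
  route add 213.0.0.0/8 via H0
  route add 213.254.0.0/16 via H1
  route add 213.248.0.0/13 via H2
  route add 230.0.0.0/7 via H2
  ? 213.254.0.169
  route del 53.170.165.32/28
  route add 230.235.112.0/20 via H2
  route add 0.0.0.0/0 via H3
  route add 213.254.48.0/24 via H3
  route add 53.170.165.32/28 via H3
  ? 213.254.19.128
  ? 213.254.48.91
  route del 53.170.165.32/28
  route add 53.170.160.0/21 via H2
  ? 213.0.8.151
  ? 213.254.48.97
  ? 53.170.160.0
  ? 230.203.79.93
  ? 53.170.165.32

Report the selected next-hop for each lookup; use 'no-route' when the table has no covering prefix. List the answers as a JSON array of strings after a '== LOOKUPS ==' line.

Trace:
  + 53.170.165.32/32 (H0) depth=32
  del 53.170.165.32/32 (clear depth 32)
  + 230.0.0.0/8 (H1) depth=8
  + 213.254.0.0/16 (H3) depth=16
  ? 213.254.0.104  path d0:-→d1:-→d2:-→d3:-→d4:-→d5:-→d6:-→d7:-→d8:-→d9:-→d10:-→d11:-→d12:-→d13:-→d14:-→d15:-→d16:H3  best=H3
  + 230.235.117.170/31 (H1) depth=31
  + 53.170.165.32/28 (H1) depth=28
  + 230.235.117.0/24 (H3) depth=24
  ? 213.254.0.1  path d0:-→d1:-→d2:-→d3:-→d4:-→d5:-→d6:-→d7:-→d8:-→d9:-→d10:-→d11:-→d12:-→d13:-→d14:-→d15:-→d16:H3  best=H3
  + 53.170.165.32/32 (H3) depth=32
  ? 53.170.165.32  path d0:-→d1:-→d2:-→d3:-→d4:-→d5:-→d6:-→d7:-→d8:-→d9:-→d10:-→d11:-→d12:-→d13:-→d14:-→d15:-→d16:-→d17:-→d18:-→d19:-→d20:-→d21:-→d22:-→d23:-→d24:-→d25:-→d26:-→d27:-→d28:H1→d29:-→d30:-→d31:-→d32:H3  best=H3
  + 230.224.0.0/12 (H2) depth=12
  ? 230.225.75.76  path d0:-→d1:-→d2:-→d3:-→d4:-→d5:-→d6:-→d7:-→d8:H1→d9:-→d10:-→d11:-→d12:H2  best=H2
  + 213.0.0.0/8 (H0) depth=8
  + 213.254.0.0/16 (H1) depth=16
  + 213.248.0.0/13 (H2) depth=13
  + 230.0.0.0/7 (H2) depth=7
  ? 213.254.0.169  path d0:-→d1:-→d2:-→d3:-→d4:-→d5:-→d6:-→d7:-→d8:H0→d9:-→d10:-→d11:-→d12:-→d13:H2→d14:-→d15:-→d16:H1  best=H1
  del 53.170.165.32/28 (clear depth 28)
  + 230.235.112.0/20 (H2) depth=20
  + 0.0.0.0/0 (H3) depth=0
  + 213.254.48.0/24 (H3) depth=24
  + 53.170.165.32/28 (H3) depth=28
  ? 213.254.19.128  path d0:H3→d1:-→d2:-→d3:-→d4:-→d5:-→d6:-→d7:-→d8:H0→d9:-→d10:-→d11:-→d12:-→d13:H2→d14:-→d15:-→d16:H1→d17:-→d18:-  best=H1
  ? 213.254.48.91  path d0:H3→d1:-→d2:-→d3:-→d4:-→d5:-→d6:-→d7:-→d8:H0→d9:-→d10:-→d11:-→d12:-→d13:H2→d14:-→d15:-→d16:H1→d17:-→d18:-→d19:-→d20:-→d21:-→d22:-→d23:-→d24:H3  best=H3
  del 53.170.165.32/28 (clear depth 28)
  + 53.170.160.0/21 (H2) depth=21
  ? 213.0.8.151  path d0:H3→d1:-→d2:-→d3:-→d4:-→d5:-→d6:-→d7:-→d8:H0  best=H0
  ? 213.254.48.97  path d0:H3→d1:-→d2:-→d3:-→d4:-→d5:-→d6:-→d7:-→d8:H0→d9:-→d10:-→d11:-→d12:-→d13:H2→d14:-→d15:-→d16:H1→d17:-→d18:-→d19:-→d20:-→d21:-→d22:-→d23:-→d24:H3  best=H3
  ? 53.170.160.0  path d0:H3→d1:-→d2:-→d3:-→d4:-→d5:-→d6:-→d7:-→d8:-→d9:-→d10:-→d11:-→d12:-→d13:-→d14:-→d15:-→d16:-→d17:-→d18:-→d19:-→d20:-→d21:H2  best=H2
  ? 230.203.79.93  path d0:H3→d1:-→d2:-→d3:-→d4:-→d5:-→d6:-→d7:H2→d8:H1→d9:-→d10:-  best=H1
  ? 53.170.165.32  path d0:H3→d1:-→d2:-→d3:-→d4:-→d5:-→d6:-→d7:-→d8:-→d9:-→d10:-→d11:-→d12:-→d13:-→d14:-→d15:-→d16:-→d17:-→d18:-→d19:-→d20:-→d21:H2→d22:-→d23:-→d24:-→d25:-→d26:-→d27:-→d28:-→d29:-→d30:-→d31:-→d32:H3  best=H3

== LOOKUPS ==
["H3","H3","H3","H2","H1","H1","H3","H0","H3","H2","H1","H3"]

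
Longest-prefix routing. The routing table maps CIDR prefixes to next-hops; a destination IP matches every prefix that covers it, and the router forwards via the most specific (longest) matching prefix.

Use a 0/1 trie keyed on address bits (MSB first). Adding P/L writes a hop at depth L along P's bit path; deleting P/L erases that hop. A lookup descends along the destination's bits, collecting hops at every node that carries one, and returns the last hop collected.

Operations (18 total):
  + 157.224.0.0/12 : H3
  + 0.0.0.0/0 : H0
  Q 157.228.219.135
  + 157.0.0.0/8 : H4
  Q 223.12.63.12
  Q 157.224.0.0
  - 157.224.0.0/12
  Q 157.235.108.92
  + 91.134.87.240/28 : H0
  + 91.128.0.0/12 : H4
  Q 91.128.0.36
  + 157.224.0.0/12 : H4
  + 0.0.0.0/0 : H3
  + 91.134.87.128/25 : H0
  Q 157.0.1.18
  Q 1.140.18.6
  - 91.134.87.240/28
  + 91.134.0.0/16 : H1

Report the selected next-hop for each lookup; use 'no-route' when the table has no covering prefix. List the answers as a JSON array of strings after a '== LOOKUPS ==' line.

Trace:
  + 157.224.0.0/12 (H3) depth=12
  + 0.0.0.0/0 (H0) depth=0
  lookup 157.228.219.135: bits 100111011110 walk d0:H0→d1:-→d2:-→d3:-→d4:-→d5:-→d6:-→d7:-→d8:-→d9:-→d10:-→d11:-→d12:H3 -> H3
  + 157.0.0.0/8 (H4) depth=8
  lookup 223.12.63.12: bits 1 walk d0:H0→d1:- -> H0
  lookup 157.224.0.0: bits 100111011110 walk d0:H0→d1:-→d2:-→d3:-→d4:-→d5:-→d6:-→d7:-→d8:H4→d9:-→d10:-→d11:-→d12:H3 -> H3
  del 157.224.0.0/12 (clear depth 12)
  lookup 157.235.108.92: bits 100111011110 walk d0:H0→d1:-→d2:-→d3:-→d4:-→d5:-→d6:-→d7:-→d8:H4→d9:-→d10:-→d11:-→d12:- -> H4
  + 91.134.87.240/28 (H0) depth=28
  + 91.128.0.0/12 (H4) depth=12
  lookup 91.128.0.36: bits 0101101110000 walk d0:H0→d1:-→d2:-→d3:-→d4:-→d5:-→d6:-→d7:-→d8:-→d9:-→d10:-→d11:-→d12:H4→d13:- -> H4
  + 157.224.0.0/12 (H4) depth=12
  + 0.0.0.0/0 (H3) depth=0
  + 91.134.87.128/25 (H0) depth=25
  lookup 157.0.1.18: bits 10011101 walk d0:H3→d1:-→d2:-→d3:-→d4:-→d5:-→d6:-→d7:-→d8:H4 -> H4
  lookup 1.140.18.6: bits 0 walk d0:H3→d1:- -> H3
  del 91.134.87.240/28 (clear depth 28)
  + 91.134.0.0/16 (H1) depth=16

== LOOKUPS ==
["H3","H0","H3","H4","H4","H4","H3"]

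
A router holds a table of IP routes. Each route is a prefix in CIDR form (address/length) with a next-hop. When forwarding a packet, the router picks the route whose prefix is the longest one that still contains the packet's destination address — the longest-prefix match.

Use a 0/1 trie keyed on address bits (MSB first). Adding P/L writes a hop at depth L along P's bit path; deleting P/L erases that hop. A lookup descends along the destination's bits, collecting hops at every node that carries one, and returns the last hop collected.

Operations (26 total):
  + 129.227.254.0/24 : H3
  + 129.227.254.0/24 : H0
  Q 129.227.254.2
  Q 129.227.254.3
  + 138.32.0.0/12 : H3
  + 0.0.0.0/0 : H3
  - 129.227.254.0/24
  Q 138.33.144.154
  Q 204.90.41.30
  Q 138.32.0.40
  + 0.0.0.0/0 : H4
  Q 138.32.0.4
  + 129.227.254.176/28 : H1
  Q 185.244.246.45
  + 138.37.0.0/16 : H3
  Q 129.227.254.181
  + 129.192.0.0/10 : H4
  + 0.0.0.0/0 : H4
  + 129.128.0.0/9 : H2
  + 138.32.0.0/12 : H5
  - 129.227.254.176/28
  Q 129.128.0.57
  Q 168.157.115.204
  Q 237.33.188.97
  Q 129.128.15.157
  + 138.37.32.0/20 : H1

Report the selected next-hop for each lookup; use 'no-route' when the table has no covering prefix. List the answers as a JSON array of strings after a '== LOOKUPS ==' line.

Process each operation:
  add 129.227.254.0/24 -> H3 at depth 24
  add 129.227.254.0/24 -> H0 at depth 24
  Q 129.227.254.2: descend 100000011110001111111110 ; hops seen [H0] ; pick H0
  Q 129.227.254.3: descend 100000011110001111111110 ; hops seen [H0] ; pick H0
  add 138.32.0.0/12 -> H3 at depth 12
  add 0.0.0.0/0 -> H3 at depth 0
  del 129.227.254.0/24 (clear depth 24)
  Q 138.33.144.154: descend 100010100010 ; hops seen [H3,H3] ; pick H3
  Q 204.90.41.30: descend 1 ; hops seen [H3] ; pick H3
  Q 138.32.0.40: descend 100010100010 ; hops seen [H3,H3] ; pick H3
  add 0.0.0.0/0 -> H4 at depth 0
  Q 138.32.0.4: descend 100010100010 ; hops seen [H4,H3] ; pick H3
  add 129.227.254.176/28 -> H1 at depth 28
  Q 185.244.246.45: descend 10 ; hops seen [H4] ; pick H4
  add 138.37.0.0/16 -> H3 at depth 16
  Q 129.227.254.181: descend 1000000111100011111111101011 ; hops seen [H4,H1] ; pick H1
  add 129.192.0.0/10 -> H4 at depth 10
  add 0.0.0.0/0 -> H4 at depth 0
  add 129.128.0.0/9 -> H2 at depth 9
  add 138.32.0.0/12 -> H5 at depth 12
  del 129.227.254.176/28 (clear depth 28)
  Q 129.128.0.57: descend 100000011 ; hops seen [H4,H2] ; pick H2
  Q 168.157.115.204: descend 10 ; hops seen [H4] ; pick H4
  Q 237.33.188.97: descend 1 ; hops seen [H4] ; pick H4
  Q 129.128.15.157: descend 100000011 ; hops seen [H4,H2] ; pick H2
  add 138.37.32.0/20 -> H1 at depth 20

== LOOKUPS ==
["H0","H0","H3","H3","H3","H3","H4","H1","H2","H4","H4","H2"]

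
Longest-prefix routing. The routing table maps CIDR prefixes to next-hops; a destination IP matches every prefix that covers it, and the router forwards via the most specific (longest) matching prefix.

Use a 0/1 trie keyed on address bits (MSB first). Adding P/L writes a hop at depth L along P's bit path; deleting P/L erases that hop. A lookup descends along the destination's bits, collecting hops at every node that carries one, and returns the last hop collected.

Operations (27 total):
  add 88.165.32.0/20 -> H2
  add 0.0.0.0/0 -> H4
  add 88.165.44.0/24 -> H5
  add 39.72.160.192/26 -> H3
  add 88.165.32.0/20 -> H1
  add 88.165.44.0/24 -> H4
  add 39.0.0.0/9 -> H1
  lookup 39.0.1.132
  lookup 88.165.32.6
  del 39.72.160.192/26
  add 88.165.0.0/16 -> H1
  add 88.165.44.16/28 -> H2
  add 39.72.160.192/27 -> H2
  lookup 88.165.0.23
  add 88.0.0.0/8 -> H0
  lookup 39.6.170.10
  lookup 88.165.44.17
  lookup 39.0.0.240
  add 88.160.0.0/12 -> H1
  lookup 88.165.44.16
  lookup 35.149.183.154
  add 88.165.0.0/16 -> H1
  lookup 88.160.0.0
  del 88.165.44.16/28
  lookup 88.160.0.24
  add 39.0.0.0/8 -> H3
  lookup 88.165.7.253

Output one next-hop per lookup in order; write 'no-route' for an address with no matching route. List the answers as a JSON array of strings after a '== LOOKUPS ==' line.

Trace:
  + 88.165.32.0/20 (H2) depth=20
  + 0.0.0.0/0 (H4) depth=0
  + 88.165.44.0/24 (H5) depth=24
  + 39.72.160.192/26 (H3) depth=26
  + 88.165.32.0/20 (H1) depth=20
  + 88.165.44.0/24 (H4) depth=24
  + 39.0.0.0/9 (H1) depth=9
  Q 39.0.1.132: descend 001001110 ; hops seen [H4,H1] ; pick H1
  Q 88.165.32.6: descend 01011000101001010010 ; hops seen [H4,H1] ; pick H1
  - 39.72.160.192/26 clear@26
  + 88.165.0.0/16 (H1) depth=16
  + 88.165.44.16/28 (H2) depth=28
  + 39.72.160.192/27 (H2) depth=27
  Q 88.165.0.23: descend 010110001010010100 ; hops seen [H4,H1] ; pick H1
  + 88.0.0.0/8 (H0) depth=8
  Q 39.6.170.10: descend 001001110 ; hops seen [H4,H1] ; pick H1
  Q 88.165.44.17: descend 0101100010100101001011000001 ; hops seen [H4,H0,H1,H1,H4,H2] ; pick H2
  Q 39.0.0.240: descend 001001110 ; hops seen [H4,H1] ; pick H1
  + 88.160.0.0/12 (H1) depth=12
  Q 88.165.44.16: descend 0101100010100101001011000001 ; hops seen [H4,H0,H1,H1,H1,H4,H2] ; pick H2
  Q 35.149.183.154: descend 00100 ; hops seen [H4] ; pick H4
  + 88.165.0.0/16 (H1) depth=16
  Q 88.160.0.0: descend 0101100010100 ; hops seen [H4,H0,H1] ; pick H1
  - 88.165.44.16/28 clear@28
  Q 88.160.0.24: descend 0101100010100 ; hops seen [H4,H0,H1] ; pick H1
  + 39.0.0.0/8 (H3) depth=8
  Q 88.165.7.253: descend 010110001010010100 ; hops seen [H4,H0,H1,H1] ; pick H1

== LOOKUPS ==
["H1","H1","H1","H1","H2","H1","H2","H4","H1","H1","H1"]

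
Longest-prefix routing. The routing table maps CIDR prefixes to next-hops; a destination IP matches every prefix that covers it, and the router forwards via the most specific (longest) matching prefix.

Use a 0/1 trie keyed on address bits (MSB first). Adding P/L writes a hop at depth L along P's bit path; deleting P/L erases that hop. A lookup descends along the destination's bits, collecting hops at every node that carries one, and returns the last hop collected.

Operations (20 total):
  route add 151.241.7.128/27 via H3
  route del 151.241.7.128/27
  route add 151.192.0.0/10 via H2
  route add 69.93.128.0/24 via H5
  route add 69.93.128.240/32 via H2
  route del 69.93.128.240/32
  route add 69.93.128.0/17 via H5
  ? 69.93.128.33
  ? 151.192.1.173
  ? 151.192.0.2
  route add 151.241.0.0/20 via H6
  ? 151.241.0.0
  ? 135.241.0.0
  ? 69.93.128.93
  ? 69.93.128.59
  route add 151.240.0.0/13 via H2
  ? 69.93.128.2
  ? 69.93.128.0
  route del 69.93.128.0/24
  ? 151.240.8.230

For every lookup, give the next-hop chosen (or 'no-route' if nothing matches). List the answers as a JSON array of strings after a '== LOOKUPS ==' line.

Process each operation:
  add 151.241.7.128/27 -> H3 at depth 27
  del 151.241.7.128/27 (clear depth 27)
  add 151.192.0.0/10 -> H2 at depth 10
  add 69.93.128.0/24 -> H5 at depth 24
  add 69.93.128.240/32 -> H2 at depth 32
  del 69.93.128.240/32 (clear depth 32)
  add 69.93.128.0/17 -> H5 at depth 17
  lookup 69.93.128.33: bits 010001010101110110000000 walk d0:-→d1:-→d2:-→d3:-→d4:-→d5:-→d6:-→d7:-→d8:-→d9:-→d10:-→d11:-→d12:-→d13:-→d14:-→d15:-→d16:-→d17:H5→d18:-→d19:-→d20:-→d21:-→d22:-→d23:-→d24:H5 -> H5
  lookup 151.192.1.173: bits 1001011111 walk d0:-→d1:-→d2:-→d3:-→d4:-→d5:-→d6:-→d7:-→d8:-→d9:-→d10:H2 -> H2
  lookup 151.192.0.2: bits 1001011111 walk d0:-→d1:-→d2:-→d3:-→d4:-→d5:-→d6:-→d7:-→d8:-→d9:-→d10:H2 -> H2
  add 151.241.0.0/20 -> H6 at depth 20
  lookup 151.241.0.0: bits 100101111111000100000 walk d0:-→d1:-→d2:-→d3:-→d4:-→d5:-→d6:-→d7:-→d8:-→d9:-→d10:H2→d11:-→d12:-→d13:-→d14:-→d15:-→d16:-→d17:-→d18:-→d19:-→d20:H6→d21:- -> H6
  lookup 135.241.0.0: bits 100 walk d0:-→d1:-→d2:-→d3:- -> no-route
  lookup 69.93.128.93: bits 010001010101110110000000 walk d0:-→d1:-→d2:-→d3:-→d4:-→d5:-→d6:-→d7:-→d8:-→d9:-→d10:-→d11:-→d12:-→d13:-→d14:-→d15:-→d16:-→d17:H5→d18:-→d19:-→d20:-→d21:-→d22:-→d23:-→d24:H5 -> H5
  lookup 69.93.128.59: bits 010001010101110110000000 walk d0:-→d1:-→d2:-→d3:-→d4:-→d5:-→d6:-→d7:-→d8:-→d9:-→d10:-→d11:-→d12:-→d13:-→d14:-→d15:-→d16:-→d17:H5→d18:-→d19:-→d20:-→d21:-→d22:-→d23:-→d24:H5 -> H5
  add 151.240.0.0/13 -> H2 at depth 13
  lookup 69.93.128.2: bits 010001010101110110000000 walk d0:-→d1:-→d2:-→d3:-→d4:-→d5:-→d6:-→d7:-→d8:-→d9:-→d10:-→d11:-→d12:-→d13:-→d14:-→d15:-→d16:-→d17:H5→d18:-→d19:-→d20:-→d21:-→d22:-→d23:-→d24:H5 -> H5
  lookup 69.93.128.0: bits 010001010101110110000000 walk d0:-→d1:-→d2:-→d3:-→d4:-→d5:-→d6:-→d7:-→d8:-→d9:-→d10:-→d11:-→d12:-→d13:-→d14:-→d15:-→d16:-→d17:H5→d18:-→d19:-→d20:-→d21:-→d22:-→d23:-→d24:H5 -> H5
  del 69.93.128.0/24 (clear depth 24)
  lookup 151.240.8.230: bits 100101111111000 walk d0:-→d1:-→d2:-→d3:-→d4:-→d5:-→d6:-→d7:-→d8:-→d9:-→d10:H2→d11:-→d12:-→d13:H2→d14:-→d15:- -> H2

== LOOKUPS ==
["H5","H2","H2","H6","no-route","H5","H5","H5","H5","H2"]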